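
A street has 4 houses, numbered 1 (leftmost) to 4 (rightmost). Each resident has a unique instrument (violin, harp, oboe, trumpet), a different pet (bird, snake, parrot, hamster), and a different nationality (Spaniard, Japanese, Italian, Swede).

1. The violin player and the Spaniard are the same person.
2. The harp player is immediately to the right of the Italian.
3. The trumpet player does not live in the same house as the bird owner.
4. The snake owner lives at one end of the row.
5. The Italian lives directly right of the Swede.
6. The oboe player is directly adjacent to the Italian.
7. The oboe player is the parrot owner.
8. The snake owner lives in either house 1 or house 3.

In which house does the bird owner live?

4

From clue 8, the snake owner must be in house 1.
The harp player is narrowed to house 3 or 4; consider each.
Placing it in house 3 leads to a contradiction, so it's in house 4.
The Italian is in house 3 (clue 2).
By clue 5, the Swede is in house 2.
House 2 instrument: only oboe fits.
Clue 1: the violin player is in house 1.
Clue 1: the Spaniard is in house 1.
Clue 7: the parrot owner is in house 2.
House 3 instrument: only trumpet fits.
House 4 nationality: only Japanese fits.
Clue 3 places the bird owner in house 4.
The only pet still possible for house 3 is hamster.
So: house 1 = violin/snake/Spaniard, house 2 = oboe/parrot/Swede, house 3 = trumpet/hamster/Italian, house 4 = harp/bird/Japanese.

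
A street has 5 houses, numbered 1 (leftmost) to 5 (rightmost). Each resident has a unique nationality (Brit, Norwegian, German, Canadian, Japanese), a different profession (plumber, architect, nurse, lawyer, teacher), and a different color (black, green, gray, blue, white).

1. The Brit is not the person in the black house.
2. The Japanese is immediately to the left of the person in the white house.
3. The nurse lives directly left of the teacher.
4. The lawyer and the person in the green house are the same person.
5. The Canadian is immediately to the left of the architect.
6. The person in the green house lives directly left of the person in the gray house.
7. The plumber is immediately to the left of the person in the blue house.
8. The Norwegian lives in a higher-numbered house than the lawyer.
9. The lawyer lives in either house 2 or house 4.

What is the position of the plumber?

That leaves black as the color for house 1.
The lawyer is narrowed to house 2 or 4; consider each.
Placing it in house 2 leads to a contradiction, so it's in house 4.
Clue 4 places the person in the green house in house 4.
Clue 6: the person in the gray house is in house 5.
From clue 8, the Norwegian must be in house 5.
House 5's profession must be architect (nothing else left).
By clue 5, the Canadian is in house 4.
The only profession still possible for house 3 is teacher.
By clue 3, the nurse is in house 2.
That leaves plumber as the profession for house 1.
By clue 7, the person in the blue house is in house 2.
That leaves white as the color for house 3.
The Japanese is in house 2 (clue 2).
House 1's nationality must be German (nothing else left).
So house 3 gets Brit for nationality.
So: house 1 = German/plumber/black, house 2 = Japanese/nurse/blue, house 3 = Brit/teacher/white, house 4 = Canadian/lawyer/green, house 5 = Norwegian/architect/gray.

1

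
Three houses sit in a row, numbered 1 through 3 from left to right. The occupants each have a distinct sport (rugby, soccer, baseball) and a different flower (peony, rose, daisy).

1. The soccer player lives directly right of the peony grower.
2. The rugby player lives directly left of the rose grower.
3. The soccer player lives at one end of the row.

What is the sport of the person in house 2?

The soccer player is in house 3 (clue 3).
From clue 1, the peony grower must be in house 2.
That leaves daisy as the flower for house 1.
That leaves rose as the flower for house 3.
Clue 2 places the rugby player in house 2.
That leaves baseball as the sport for house 1.
So: house 1 = baseball/daisy, house 2 = rugby/peony, house 3 = soccer/rose.

rugby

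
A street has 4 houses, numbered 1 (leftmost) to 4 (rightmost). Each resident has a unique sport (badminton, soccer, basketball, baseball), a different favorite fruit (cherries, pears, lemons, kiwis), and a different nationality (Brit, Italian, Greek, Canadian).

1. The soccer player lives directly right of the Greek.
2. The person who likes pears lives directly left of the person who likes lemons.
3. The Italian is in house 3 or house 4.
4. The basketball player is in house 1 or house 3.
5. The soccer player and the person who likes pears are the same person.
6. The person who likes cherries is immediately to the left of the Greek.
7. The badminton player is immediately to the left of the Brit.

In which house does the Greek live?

2

House 4's sport must be baseball (nothing else left).
House 1 nationality: only Canadian fits.
The soccer player is in house 3 (clue 1).
The Greek is in house 2 (clue 1).
The person who likes pears is in house 3 (clue 5).
By clue 6, the person who likes cherries is in house 1.
That leaves basketball as the sport for house 1.
That leaves badminton as the sport for house 2.
House 2's favorite fruit must be kiwis (nothing else left).
So house 4 gets lemons for favorite fruit.
The Brit is in house 3 (clue 7).
House 4 nationality: only Italian fits.
So: house 1 = basketball/cherries/Canadian, house 2 = badminton/kiwis/Greek, house 3 = soccer/pears/Brit, house 4 = baseball/lemons/Italian.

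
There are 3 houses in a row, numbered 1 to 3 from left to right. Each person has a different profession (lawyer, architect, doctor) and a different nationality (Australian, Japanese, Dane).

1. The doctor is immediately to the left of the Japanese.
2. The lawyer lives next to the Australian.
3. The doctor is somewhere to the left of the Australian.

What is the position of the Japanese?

2

So house 1 gets Dane for nationality.
The doctor is narrowed to house 1 or 2; consider each.
Placing it in house 2 leads to a contradiction, so it's in house 1.
By clue 1, the Japanese is in house 2.
House 3's nationality must be Australian (nothing else left).
By clue 2, the lawyer is in house 2.
That leaves architect as the profession for house 3.
So: house 1 = doctor/Dane, house 2 = lawyer/Japanese, house 3 = architect/Australian.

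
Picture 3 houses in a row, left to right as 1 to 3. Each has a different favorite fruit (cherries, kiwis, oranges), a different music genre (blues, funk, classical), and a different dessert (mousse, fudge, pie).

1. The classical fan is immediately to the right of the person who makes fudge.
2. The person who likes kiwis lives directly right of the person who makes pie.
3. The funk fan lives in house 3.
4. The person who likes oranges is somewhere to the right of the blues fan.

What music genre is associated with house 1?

blues

The funk fan is in house 3 (clue 3).
House 1 favorite fruit: only cherries fits.
House 1's music genre must be blues (nothing else left).
House 2 music genre: only classical fits.
House 3's dessert must be mousse (nothing else left).
Clue 1: the person who makes fudge is in house 1.
The only dessert still possible for house 2 is pie.
Clue 2 places the person who likes kiwis in house 3.
So house 2 gets oranges for favorite fruit.
So: house 1 = cherries/blues/fudge, house 2 = oranges/classical/pie, house 3 = kiwis/funk/mousse.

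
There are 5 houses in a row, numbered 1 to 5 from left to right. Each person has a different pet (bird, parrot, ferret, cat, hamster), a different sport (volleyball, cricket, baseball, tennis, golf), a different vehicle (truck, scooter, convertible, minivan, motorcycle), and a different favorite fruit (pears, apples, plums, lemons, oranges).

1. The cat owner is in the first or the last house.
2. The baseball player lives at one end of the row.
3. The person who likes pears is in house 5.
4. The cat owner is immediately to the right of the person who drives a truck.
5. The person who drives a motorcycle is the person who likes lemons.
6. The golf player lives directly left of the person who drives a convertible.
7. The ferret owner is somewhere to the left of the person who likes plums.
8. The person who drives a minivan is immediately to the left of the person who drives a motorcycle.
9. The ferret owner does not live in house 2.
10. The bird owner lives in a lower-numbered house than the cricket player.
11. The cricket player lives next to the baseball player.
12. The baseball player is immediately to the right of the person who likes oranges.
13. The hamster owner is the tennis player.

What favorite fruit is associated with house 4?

oranges

The person who likes pears is in house 5 (clue 3).
Clue 4: the cat owner is in house 5.
Clue 4 places the person who drives a truck in house 4.
Clue 12: the baseball player is in house 5.
From clue 12, the person who likes oranges must be in house 4.
By clue 7, the ferret owner is in house 1.
Clue 11: the cricket player is in house 4.
So house 1 gets apples for favorite fruit.
So house 4 gets parrot for pet.
House 5 vehicle: only scooter fits.
So house 1 gets minivan for vehicle.
Clue 8 places the person who drives a motorcycle in house 2.
House 3 vehicle: only convertible fits.
Clue 5 places the person who likes lemons in house 2.
The golf player is in house 2 (clue 6).
So house 1 gets volleyball for sport.
That leaves tennis as the sport for house 3.
The only favorite fruit still possible for house 3 is plums.
From clue 13, the hamster owner must be in house 3.
House 2 pet: only bird fits.
So: house 1 = ferret/volleyball/minivan/apples, house 2 = bird/golf/motorcycle/lemons, house 3 = hamster/tennis/convertible/plums, house 4 = parrot/cricket/truck/oranges, house 5 = cat/baseball/scooter/pears.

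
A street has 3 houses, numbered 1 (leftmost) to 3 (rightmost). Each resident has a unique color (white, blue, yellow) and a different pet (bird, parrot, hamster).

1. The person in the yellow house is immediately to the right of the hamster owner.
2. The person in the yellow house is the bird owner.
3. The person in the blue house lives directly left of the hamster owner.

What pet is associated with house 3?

bird

The person in the blue house is in house 1 (clue 3).
Clue 3 places the hamster owner in house 2.
That leaves parrot as the pet for house 1.
House 3 pet: only bird fits.
Clue 1 places the person in the yellow house in house 3.
That leaves white as the color for house 2.
So: house 1 = blue/parrot, house 2 = white/hamster, house 3 = yellow/bird.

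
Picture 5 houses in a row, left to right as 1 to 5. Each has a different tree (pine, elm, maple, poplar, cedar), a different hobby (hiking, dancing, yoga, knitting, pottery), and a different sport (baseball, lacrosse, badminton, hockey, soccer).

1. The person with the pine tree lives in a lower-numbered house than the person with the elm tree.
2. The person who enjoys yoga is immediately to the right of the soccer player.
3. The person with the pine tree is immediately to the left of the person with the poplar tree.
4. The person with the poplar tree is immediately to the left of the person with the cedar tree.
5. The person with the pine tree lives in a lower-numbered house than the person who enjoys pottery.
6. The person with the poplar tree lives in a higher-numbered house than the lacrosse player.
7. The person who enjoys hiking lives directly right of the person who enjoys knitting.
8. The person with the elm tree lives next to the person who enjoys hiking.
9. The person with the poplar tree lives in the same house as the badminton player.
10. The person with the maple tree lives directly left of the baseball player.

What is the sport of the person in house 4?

soccer

The person with the cedar tree is narrowed to house 3 or 4 or 5; consider each.
Placing it in house 4 and house 5 leads to a contradiction, so it's in house 3.
The person with the poplar tree is in house 2 (clue 4).
Clue 6 places the lacrosse player in house 1.
Clue 9 places the badminton player in house 2.
House 5's tree must be elm (nothing else left).
Clue 8 places the person who enjoys hiking in house 4.
Clue 10 places the person with the maple tree in house 4.
Clue 10 places the baseball player in house 5.
The only tree still possible for house 1 is pine.
House 5's hobby must be yoga (nothing else left).
Clue 2: the soccer player is in house 4.
Clue 7 places the person who enjoys knitting in house 3.
House 1 hobby: only dancing fits.
So house 2 gets pottery for hobby.
The only sport still possible for house 3 is hockey.
So: house 1 = pine/dancing/lacrosse, house 2 = poplar/pottery/badminton, house 3 = cedar/knitting/hockey, house 4 = maple/hiking/soccer, house 5 = elm/yoga/baseball.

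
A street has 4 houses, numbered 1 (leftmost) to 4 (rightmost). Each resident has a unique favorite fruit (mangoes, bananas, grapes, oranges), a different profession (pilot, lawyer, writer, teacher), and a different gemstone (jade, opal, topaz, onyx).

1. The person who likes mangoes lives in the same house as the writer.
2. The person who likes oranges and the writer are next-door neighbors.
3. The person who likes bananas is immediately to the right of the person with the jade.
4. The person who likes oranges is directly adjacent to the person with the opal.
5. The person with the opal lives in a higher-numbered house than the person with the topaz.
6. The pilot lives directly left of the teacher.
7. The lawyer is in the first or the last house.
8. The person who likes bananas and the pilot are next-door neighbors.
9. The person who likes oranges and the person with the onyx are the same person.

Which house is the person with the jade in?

The lawyer is narrowed to house 1 or 4; consider each.
Placing it in house 1 leads to a contradiction, so it's in house 4.
The person who likes bananas is narrowed to house 2 or 3; consider each.
Placing it in house 3 leads to a contradiction, so it's in house 2.
From clue 3, the person with the jade must be in house 1.
Clue 8: the pilot is in house 1.
Clue 1: the person who likes mangoes is in house 3.
Clue 1 places the writer in house 3.
Clue 2 places the person who likes oranges in house 4.
Clue 4: the person with the opal is in house 3.
The person with the topaz is in house 2 (clue 5).
The teacher is in house 2 (clue 6).
The person with the onyx is in house 4 (clue 9).
That leaves grapes as the favorite fruit for house 1.
So: house 1 = grapes/pilot/jade, house 2 = bananas/teacher/topaz, house 3 = mangoes/writer/opal, house 4 = oranges/lawyer/onyx.

1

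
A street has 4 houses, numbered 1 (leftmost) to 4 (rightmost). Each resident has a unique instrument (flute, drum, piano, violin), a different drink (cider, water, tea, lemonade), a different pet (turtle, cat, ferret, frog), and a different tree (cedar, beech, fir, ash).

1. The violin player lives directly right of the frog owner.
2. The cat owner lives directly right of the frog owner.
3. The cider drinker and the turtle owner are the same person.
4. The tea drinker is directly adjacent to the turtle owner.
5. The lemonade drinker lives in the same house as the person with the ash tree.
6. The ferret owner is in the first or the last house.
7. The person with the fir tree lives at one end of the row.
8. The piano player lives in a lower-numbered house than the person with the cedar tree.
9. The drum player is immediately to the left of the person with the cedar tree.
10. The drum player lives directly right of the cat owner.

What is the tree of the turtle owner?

beech

The drum player is in house 3 (clue 10).
The cat owner is in house 2 (clue 10).
By clue 2, the frog owner is in house 1.
Clue 9: the person with the cedar tree is in house 4.
So house 3 gets turtle for pet.
That leaves ferret as the pet for house 4.
House 1's tree must be fir (nothing else left).
Clue 1: the violin player is in house 2.
By clue 3, the cider drinker is in house 3.
The only instrument still possible for house 4 is flute.
The only drink still possible for house 1 is water.
House 2 drink: only lemonade fits.
That leaves tea as the drink for house 4.
Clue 5 places the person with the ash tree in house 2.
House 1's instrument must be piano (nothing else left).
House 3 tree: only beech fits.
So: house 1 = piano/water/frog/fir, house 2 = violin/lemonade/cat/ash, house 3 = drum/cider/turtle/beech, house 4 = flute/tea/ferret/cedar.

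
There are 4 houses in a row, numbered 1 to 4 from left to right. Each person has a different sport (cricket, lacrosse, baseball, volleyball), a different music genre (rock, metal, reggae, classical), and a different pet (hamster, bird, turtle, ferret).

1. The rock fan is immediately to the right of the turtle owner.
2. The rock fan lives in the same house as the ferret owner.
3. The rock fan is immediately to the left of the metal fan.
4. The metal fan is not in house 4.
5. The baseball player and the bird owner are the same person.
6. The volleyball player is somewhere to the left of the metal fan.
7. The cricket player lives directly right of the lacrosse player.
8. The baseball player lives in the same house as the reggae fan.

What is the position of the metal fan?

3

The metal fan is in house 3 (clue 4).
Clue 1: the turtle owner is in house 1.
Clue 2 places the ferret owner in house 2.
House 2's music genre must be rock (nothing else left).
Clue 5 places the baseball player in house 4.
By clue 5, the bird owner is in house 4.
Clue 8 places the reggae fan in house 4.
House 1's music genre must be classical (nothing else left).
That leaves hamster as the pet for house 3.
That leaves cricket as the sport for house 3.
From clue 7, the lacrosse player must be in house 2.
The only sport still possible for house 1 is volleyball.
So: house 1 = volleyball/classical/turtle, house 2 = lacrosse/rock/ferret, house 3 = cricket/metal/hamster, house 4 = baseball/reggae/bird.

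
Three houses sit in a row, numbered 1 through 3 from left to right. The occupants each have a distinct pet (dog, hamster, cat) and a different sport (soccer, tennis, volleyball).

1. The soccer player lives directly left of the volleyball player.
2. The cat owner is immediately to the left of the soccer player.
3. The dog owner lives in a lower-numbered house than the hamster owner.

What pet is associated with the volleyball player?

hamster

Clue 2 places the cat owner in house 1.
Clue 2: the soccer player is in house 2.
That leaves hamster as the pet for house 3.
House 1's sport must be tennis (nothing else left).
So house 3 gets volleyball for sport.
House 2's pet must be dog (nothing else left).
So: house 1 = cat/tennis, house 2 = dog/soccer, house 3 = hamster/volleyball.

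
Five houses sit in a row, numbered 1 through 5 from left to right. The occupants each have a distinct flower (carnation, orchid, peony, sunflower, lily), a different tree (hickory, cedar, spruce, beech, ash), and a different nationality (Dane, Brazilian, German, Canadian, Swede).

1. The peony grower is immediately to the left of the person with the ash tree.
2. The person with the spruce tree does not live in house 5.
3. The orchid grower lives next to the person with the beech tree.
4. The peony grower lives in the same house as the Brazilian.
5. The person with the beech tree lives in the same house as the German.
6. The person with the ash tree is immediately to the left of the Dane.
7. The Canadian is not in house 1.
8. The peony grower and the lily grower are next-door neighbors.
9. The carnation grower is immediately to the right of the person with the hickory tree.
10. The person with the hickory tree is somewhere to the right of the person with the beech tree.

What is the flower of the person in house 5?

The only tree still possible for house 5 is cedar.
The carnation grower is narrowed to house 3 or 4 or 5; consider each.
Placing it in house 3 and house 5 leads to a contradiction, so it's in house 4.
The person with the hickory tree is in house 3 (clue 9).
So house 5 gets sunflower for flower.
By clue 8, the lily grower is in house 2.
From clue 3, the person with the beech tree must be in house 2.
Clue 5: the German is in house 2.
House 1's tree must be spruce (nothing else left).
House 4 tree: only ash fits.
By clue 1, the peony grower is in house 3.
By clue 4, the Brazilian is in house 3.
Clue 6: the Dane is in house 5.
House 1 flower: only orchid fits.
House 1 nationality: only Swede fits.
House 4 nationality: only Canadian fits.
So: house 1 = orchid/spruce/Swede, house 2 = lily/beech/German, house 3 = peony/hickory/Brazilian, house 4 = carnation/ash/Canadian, house 5 = sunflower/cedar/Dane.

sunflower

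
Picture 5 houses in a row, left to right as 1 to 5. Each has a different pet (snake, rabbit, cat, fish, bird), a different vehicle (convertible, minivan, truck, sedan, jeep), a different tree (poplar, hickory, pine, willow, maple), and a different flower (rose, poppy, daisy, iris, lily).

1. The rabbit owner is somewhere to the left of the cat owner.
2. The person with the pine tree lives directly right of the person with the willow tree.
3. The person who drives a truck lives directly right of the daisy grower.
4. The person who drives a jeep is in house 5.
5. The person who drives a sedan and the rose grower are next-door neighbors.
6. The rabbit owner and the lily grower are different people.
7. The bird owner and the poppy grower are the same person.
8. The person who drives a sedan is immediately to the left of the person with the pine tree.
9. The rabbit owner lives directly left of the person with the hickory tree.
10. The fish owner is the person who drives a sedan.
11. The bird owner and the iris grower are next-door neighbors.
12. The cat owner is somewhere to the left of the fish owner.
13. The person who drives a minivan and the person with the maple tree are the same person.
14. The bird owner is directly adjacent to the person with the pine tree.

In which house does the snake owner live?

4

By clue 4, the person who drives a jeep is in house 5.
The cat owner is narrowed to house 2 or 3; consider each.
Placing it in house 3 leads to a contradiction, so it's in house 2.
Clue 1: the rabbit owner is in house 1.
Clue 9 places the person with the hickory tree in house 2.
So house 1 gets daisy for flower.
From clue 3, the person who drives a truck must be in house 2.
The fish owner is narrowed to house 3 or 4; consider each.
Placing it in house 4 leads to a contradiction, so it's in house 3.
The person who drives a sedan is in house 3 (clue 10).
Clue 8: the person with the pine tree is in house 4.
Clue 14 places the bird owner in house 5.
That leaves snake as the pet for house 4.
The only tree still possible for house 1 is maple.
So house 3 gets willow for tree.
That leaves poplar as the tree for house 5.
Clue 7: the poppy grower is in house 5.
Clue 11 places the iris grower in house 4.
From clue 13, the person who drives a minivan must be in house 1.
That leaves convertible as the vehicle for house 4.
That leaves lily as the flower for house 3.
That leaves rose as the flower for house 2.
So: house 1 = rabbit/minivan/maple/daisy, house 2 = cat/truck/hickory/rose, house 3 = fish/sedan/willow/lily, house 4 = snake/convertible/pine/iris, house 5 = bird/jeep/poplar/poppy.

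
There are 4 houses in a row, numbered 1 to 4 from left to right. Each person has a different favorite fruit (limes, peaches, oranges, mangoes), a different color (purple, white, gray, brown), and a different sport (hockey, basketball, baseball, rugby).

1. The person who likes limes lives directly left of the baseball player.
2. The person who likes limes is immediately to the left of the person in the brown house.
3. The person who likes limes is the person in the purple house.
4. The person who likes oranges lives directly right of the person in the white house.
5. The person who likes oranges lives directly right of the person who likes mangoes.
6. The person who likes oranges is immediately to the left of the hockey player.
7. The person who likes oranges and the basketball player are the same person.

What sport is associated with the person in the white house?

House 4's favorite fruit must be peaches (nothing else left).
The only sport still possible for house 1 is rugby.
The person who likes mangoes is narrowed to house 1 or 2; consider each.
Placing it in house 2 leads to a contradiction, so it's in house 1.
The person who likes oranges is in house 2 (clue 5).
From clue 6, the hockey player must be in house 3.
The basketball player is in house 2 (clue 7).
So house 3 gets limes for favorite fruit.
House 4 sport: only baseball fits.
Clue 2: the person in the brown house is in house 4.
By clue 3, the person in the purple house is in house 3.
The person in the white house is in house 1 (clue 4).
House 2 color: only gray fits.
So: house 1 = mangoes/white/rugby, house 2 = oranges/gray/basketball, house 3 = limes/purple/hockey, house 4 = peaches/brown/baseball.

rugby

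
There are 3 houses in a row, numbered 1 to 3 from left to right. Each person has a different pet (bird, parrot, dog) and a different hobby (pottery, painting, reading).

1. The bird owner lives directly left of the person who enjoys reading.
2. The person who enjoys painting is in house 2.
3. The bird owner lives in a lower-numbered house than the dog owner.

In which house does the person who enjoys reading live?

3

From clue 2, the person who enjoys painting must be in house 2.
That leaves pottery as the hobby for house 1.
House 3 hobby: only reading fits.
The bird owner is in house 2 (clue 1).
By clue 3, the dog owner is in house 3.
House 1 pet: only parrot fits.
So: house 1 = parrot/pottery, house 2 = bird/painting, house 3 = dog/reading.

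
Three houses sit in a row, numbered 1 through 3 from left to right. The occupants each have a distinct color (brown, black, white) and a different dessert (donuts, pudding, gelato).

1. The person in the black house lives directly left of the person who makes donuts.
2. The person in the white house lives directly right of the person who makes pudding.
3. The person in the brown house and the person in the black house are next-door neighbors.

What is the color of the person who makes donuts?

white

The person in the black house is narrowed to house 1 or 2; consider each.
Placing it in house 1 leads to a contradiction, so it's in house 2.
From clue 1, the person who makes donuts must be in house 3.
The only color still possible for house 1 is brown.
That leaves white as the color for house 3.
Clue 2 places the person who makes pudding in house 2.
The only dessert still possible for house 1 is gelato.
So: house 1 = brown/gelato, house 2 = black/pudding, house 3 = white/donuts.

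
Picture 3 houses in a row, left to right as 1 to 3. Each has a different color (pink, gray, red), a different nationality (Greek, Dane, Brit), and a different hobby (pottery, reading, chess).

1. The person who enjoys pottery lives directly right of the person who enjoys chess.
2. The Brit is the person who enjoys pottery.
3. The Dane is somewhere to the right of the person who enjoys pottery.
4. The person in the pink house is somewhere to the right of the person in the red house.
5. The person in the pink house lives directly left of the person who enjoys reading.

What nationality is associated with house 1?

Greek

Clue 3: the Dane is in house 3.
By clue 3, the person who enjoys pottery is in house 2.
From clue 5, the person in the pink house must be in house 2.
The person who enjoys reading is in house 3 (clue 5).
That leaves red as the color for house 1.
The only color still possible for house 3 is gray.
That leaves Greek as the nationality for house 1.
That leaves Brit as the nationality for house 2.
House 1 hobby: only chess fits.
So: house 1 = red/Greek/chess, house 2 = pink/Brit/pottery, house 3 = gray/Dane/reading.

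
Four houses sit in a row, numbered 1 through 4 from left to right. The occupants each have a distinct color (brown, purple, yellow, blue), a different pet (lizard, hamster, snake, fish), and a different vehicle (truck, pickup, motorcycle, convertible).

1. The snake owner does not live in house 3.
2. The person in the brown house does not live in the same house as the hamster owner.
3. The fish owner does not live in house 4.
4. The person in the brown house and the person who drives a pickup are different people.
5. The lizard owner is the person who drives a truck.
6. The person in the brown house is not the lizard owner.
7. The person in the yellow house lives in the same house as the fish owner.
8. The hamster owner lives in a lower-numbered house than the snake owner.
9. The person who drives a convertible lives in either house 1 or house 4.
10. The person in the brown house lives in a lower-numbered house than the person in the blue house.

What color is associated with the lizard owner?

The snake owner is narrowed to house 2 or 4; consider each.
Placing it in house 4 leads to a contradiction, so it's in house 2.
The hamster owner is in house 1 (clue 8).
That leaves fish as the pet for house 3.
House 4 pet: only lizard fits.
Clue 5: the person who drives a truck is in house 4.
The person in the yellow house is in house 3 (clue 7).
House 1's color must be purple (nothing else left).
The only color still possible for house 2 is brown.
So house 4 gets blue for color.
The only vehicle still possible for house 1 is convertible.
Clue 4: the person who drives a pickup is in house 3.
That leaves motorcycle as the vehicle for house 2.
So: house 1 = purple/hamster/convertible, house 2 = brown/snake/motorcycle, house 3 = yellow/fish/pickup, house 4 = blue/lizard/truck.

blue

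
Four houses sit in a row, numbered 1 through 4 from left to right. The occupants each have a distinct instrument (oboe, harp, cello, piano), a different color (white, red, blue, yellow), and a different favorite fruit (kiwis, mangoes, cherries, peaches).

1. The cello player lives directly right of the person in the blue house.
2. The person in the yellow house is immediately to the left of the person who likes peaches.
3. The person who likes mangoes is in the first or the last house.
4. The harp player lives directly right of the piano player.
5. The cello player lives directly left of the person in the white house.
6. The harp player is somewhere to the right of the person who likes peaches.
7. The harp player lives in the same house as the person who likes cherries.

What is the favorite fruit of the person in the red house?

cherries

House 1 instrument: only oboe fits.
The only instrument still possible for house 4 is harp.
From clue 4, the piano player must be in house 3.
By clue 7, the person who likes cherries is in house 4.
That leaves cello as the instrument for house 2.
From clue 1, the person in the blue house must be in house 1.
By clue 5, the person in the white house is in house 3.
House 2's color must be yellow (nothing else left).
The only color still possible for house 4 is red.
So house 1 gets mangoes for favorite fruit.
Clue 2 places the person who likes peaches in house 3.
House 2 favorite fruit: only kiwis fits.
So: house 1 = oboe/blue/mangoes, house 2 = cello/yellow/kiwis, house 3 = piano/white/peaches, house 4 = harp/red/cherries.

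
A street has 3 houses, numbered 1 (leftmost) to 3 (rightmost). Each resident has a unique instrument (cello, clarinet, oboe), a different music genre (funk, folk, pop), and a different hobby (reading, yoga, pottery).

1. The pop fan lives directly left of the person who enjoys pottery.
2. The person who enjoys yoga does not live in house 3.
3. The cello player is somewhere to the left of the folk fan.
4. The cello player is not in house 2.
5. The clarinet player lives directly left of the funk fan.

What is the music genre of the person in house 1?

Clue 4 places the cello player in house 1.
That leaves clarinet as the instrument for house 2.
So house 3 gets oboe for instrument.
That leaves pop as the music genre for house 1.
Clue 1 places the person who enjoys pottery in house 2.
By clue 5, the funk fan is in house 3.
So house 2 gets folk for music genre.
That leaves reading as the hobby for house 3.
House 1 hobby: only yoga fits.
So: house 1 = cello/pop/yoga, house 2 = clarinet/folk/pottery, house 3 = oboe/funk/reading.

pop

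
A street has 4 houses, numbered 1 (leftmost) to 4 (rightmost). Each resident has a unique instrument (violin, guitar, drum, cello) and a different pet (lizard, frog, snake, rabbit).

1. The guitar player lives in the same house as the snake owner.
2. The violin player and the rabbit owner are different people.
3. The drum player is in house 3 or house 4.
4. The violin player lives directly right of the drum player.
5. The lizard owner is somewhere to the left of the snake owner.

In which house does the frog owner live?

4

The violin player is in house 4 (clue 4).
From clue 4, the drum player must be in house 3.
Clue 1 places the guitar player in house 2.
The snake owner is in house 2 (clue 1).
From clue 5, the lizard owner must be in house 1.
House 1 instrument: only cello fits.
House 3 pet: only rabbit fits.
The only pet still possible for house 4 is frog.
So: house 1 = cello/lizard, house 2 = guitar/snake, house 3 = drum/rabbit, house 4 = violin/frog.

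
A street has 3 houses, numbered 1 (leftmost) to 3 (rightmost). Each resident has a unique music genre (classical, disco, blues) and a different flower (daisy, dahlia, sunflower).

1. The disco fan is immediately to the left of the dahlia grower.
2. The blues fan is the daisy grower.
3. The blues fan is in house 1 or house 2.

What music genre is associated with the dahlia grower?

House 3's music genre must be classical (nothing else left).
The blues fan is narrowed to house 1 or 2; consider each.
Placing it in house 2 leads to a contradiction, so it's in house 1.
The daisy grower is in house 1 (clue 2).
That leaves disco as the music genre for house 2.
By clue 1, the dahlia grower is in house 3.
That leaves sunflower as the flower for house 2.
So: house 1 = blues/daisy, house 2 = disco/sunflower, house 3 = classical/dahlia.

classical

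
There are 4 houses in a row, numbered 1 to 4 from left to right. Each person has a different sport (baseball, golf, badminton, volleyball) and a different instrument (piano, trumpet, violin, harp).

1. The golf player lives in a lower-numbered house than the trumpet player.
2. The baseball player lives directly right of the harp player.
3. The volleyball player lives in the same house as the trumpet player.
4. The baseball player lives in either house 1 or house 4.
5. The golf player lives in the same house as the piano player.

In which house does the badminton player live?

From clue 4, the baseball player must be in house 4.
From clue 2, the harp player must be in house 3.
The only instrument still possible for house 4 is violin.
Clue 1: the golf player is in house 1.
From clue 3, the volleyball player must be in house 2.
Clue 5: the piano player is in house 1.
So house 3 gets badminton for sport.
The only instrument still possible for house 2 is trumpet.
So: house 1 = golf/piano, house 2 = volleyball/trumpet, house 3 = badminton/harp, house 4 = baseball/violin.

3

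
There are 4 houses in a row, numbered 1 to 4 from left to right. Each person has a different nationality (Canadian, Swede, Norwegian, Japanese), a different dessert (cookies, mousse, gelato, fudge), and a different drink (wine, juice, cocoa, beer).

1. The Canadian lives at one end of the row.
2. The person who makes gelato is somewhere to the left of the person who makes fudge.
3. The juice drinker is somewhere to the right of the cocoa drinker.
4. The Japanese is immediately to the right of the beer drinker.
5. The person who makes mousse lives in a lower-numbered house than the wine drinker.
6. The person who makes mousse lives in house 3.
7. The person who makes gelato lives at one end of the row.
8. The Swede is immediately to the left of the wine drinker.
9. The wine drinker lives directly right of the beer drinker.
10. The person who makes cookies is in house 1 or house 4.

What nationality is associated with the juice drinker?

Norwegian

The person who makes mousse is in house 3 (clue 6).
The person who makes gelato is in house 1 (clue 7).
So house 2 gets fudge for dessert.
So house 4 gets cookies for dessert.
From clue 5, the wine drinker must be in house 4.
By clue 8, the Swede is in house 3.
Clue 9 places the beer drinker in house 3.
House 1 drink: only cocoa fits.
The only drink still possible for house 2 is juice.
By clue 4, the Japanese is in house 4.
House 2 nationality: only Norwegian fits.
So house 1 gets Canadian for nationality.
So: house 1 = Canadian/gelato/cocoa, house 2 = Norwegian/fudge/juice, house 3 = Swede/mousse/beer, house 4 = Japanese/cookies/wine.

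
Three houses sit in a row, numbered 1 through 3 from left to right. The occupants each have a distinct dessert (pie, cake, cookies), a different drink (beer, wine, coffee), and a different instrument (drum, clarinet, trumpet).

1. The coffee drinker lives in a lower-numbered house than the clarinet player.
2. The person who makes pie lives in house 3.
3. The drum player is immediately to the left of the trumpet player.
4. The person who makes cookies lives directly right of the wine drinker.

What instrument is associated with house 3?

By clue 2, the person who makes pie is in house 3.
So house 1 gets cake for dessert.
So house 2 gets cookies for dessert.
House 3 drink: only beer fits.
That leaves drum as the instrument for house 1.
By clue 3, the trumpet player is in house 2.
The wine drinker is in house 1 (clue 4).
So house 2 gets coffee for drink.
House 3's instrument must be clarinet (nothing else left).
So: house 1 = cake/wine/drum, house 2 = cookies/coffee/trumpet, house 3 = pie/beer/clarinet.

clarinet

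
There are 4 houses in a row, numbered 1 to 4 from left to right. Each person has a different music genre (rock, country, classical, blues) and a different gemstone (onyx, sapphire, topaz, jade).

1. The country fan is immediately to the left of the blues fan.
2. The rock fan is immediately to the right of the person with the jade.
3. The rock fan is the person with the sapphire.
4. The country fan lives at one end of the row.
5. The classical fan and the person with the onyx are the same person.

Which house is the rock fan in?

By clue 4, the country fan is in house 1.
Clue 1 places the blues fan in house 2.
The only gemstone still possible for house 1 is topaz.
So house 2 gets jade for gemstone.
From clue 2, the rock fan must be in house 3.
The person with the sapphire is in house 3 (clue 3).
The only music genre still possible for house 4 is classical.
The only gemstone still possible for house 4 is onyx.
So: house 1 = country/topaz, house 2 = blues/jade, house 3 = rock/sapphire, house 4 = classical/onyx.

3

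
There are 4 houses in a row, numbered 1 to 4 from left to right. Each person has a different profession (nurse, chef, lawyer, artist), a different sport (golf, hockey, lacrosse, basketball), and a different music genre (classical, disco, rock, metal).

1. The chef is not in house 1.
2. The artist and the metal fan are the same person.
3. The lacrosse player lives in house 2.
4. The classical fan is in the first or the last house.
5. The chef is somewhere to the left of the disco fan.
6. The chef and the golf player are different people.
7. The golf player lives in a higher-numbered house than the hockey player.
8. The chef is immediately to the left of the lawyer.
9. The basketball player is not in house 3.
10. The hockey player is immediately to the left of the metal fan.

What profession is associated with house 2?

chef

The lacrosse player is in house 2 (clue 3).
House 1 profession: only nurse fits.
The artist is narrowed to house 2 or 4; consider each.
Placing it in house 2 leads to a contradiction, so it's in house 4.
The metal fan is in house 4 (clue 2).
The hockey player is in house 3 (clue 10).
House 2's profession must be chef (nothing else left).
House 3's profession must be lawyer (nothing else left).
House 1's sport must be basketball (nothing else left).
That leaves golf as the sport for house 4.
So house 2 gets rock for music genre.
That leaves disco as the music genre for house 3.
House 1's music genre must be classical (nothing else left).
So: house 1 = nurse/basketball/classical, house 2 = chef/lacrosse/rock, house 3 = lawyer/hockey/disco, house 4 = artist/golf/metal.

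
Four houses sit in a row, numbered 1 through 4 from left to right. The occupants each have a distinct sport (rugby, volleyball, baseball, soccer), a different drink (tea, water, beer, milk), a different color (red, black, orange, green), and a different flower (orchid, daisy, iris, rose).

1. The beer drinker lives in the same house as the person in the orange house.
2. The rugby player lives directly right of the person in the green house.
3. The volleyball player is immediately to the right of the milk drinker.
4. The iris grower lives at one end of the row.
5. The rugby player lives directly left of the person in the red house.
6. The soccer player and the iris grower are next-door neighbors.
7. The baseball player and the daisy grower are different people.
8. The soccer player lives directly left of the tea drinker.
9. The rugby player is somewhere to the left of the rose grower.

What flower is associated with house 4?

So house 1 gets baseball for sport.
The only sport still possible for house 4 is volleyball.
Clue 3 places the milk drinker in house 3.
By clue 8, the soccer player is in house 3.
The only sport still possible for house 2 is rugby.
That leaves tea as the drink for house 4.
By clue 2, the person in the green house is in house 1.
Clue 5: the person in the red house is in house 3.
Clue 6 places the iris grower in house 4.
House 4 color: only black fits.
The only flower still possible for house 1 is orchid.
The only flower still possible for house 2 is daisy.
The only flower still possible for house 3 is rose.
Clue 1: the beer drinker is in house 2.
The only drink still possible for house 1 is water.
The only color still possible for house 2 is orange.
So: house 1 = baseball/water/green/orchid, house 2 = rugby/beer/orange/daisy, house 3 = soccer/milk/red/rose, house 4 = volleyball/tea/black/iris.

iris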